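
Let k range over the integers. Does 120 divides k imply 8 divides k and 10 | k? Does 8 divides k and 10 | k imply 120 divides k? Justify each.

[⇐] This fails: take k = 40. Both 8 ∣ 40 and 10 ∣ 40, yet 40 is not a multiple of 120 (since 40 = 0·120 + 40), so 120 ∤ 40.

[⇒] If 120 ∣ k, write k = 120q. Since 120 = 15·8, k = 8·(15q), so 8 ∣ k; and since 120 = 12·10, k = 10·(12q), so 10 ∣ k.

Only the forward implication holds.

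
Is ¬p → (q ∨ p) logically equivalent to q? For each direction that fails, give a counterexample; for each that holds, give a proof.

The forward direction fails; the converse holds.

(⇒) This fails. Under p = T, q = F, the left side is true but the right side is false.

(⇐) Assume the antecedent. If p is true, ¬p → (q ∨ p) reduces to true regardless of the other variables. If p is false, the antecedent forces (p = F, q = T), and ¬p → (q ∨ p) holds there. Either way ¬p → (q ∨ p) holds.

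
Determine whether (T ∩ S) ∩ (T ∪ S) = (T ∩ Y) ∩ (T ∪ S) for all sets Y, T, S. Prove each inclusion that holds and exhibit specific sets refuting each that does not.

Neither inclusion holds.

Forward inclusion. This inclusion fails. Take Y = ∅, T = {1}, S = {1}; then 1 ∈ (T ∩ S) ∩ (T ∪ S) but 1 ∉ (T ∩ Y) ∩ (T ∪ S).

Reverse inclusion. This inclusion fails. Take Y = {1}, T = {1}, S = ∅; then 1 ∈ (T ∩ Y) ∩ (T ∪ S) but 1 ∉ (T ∩ S) ∩ (T ∪ S).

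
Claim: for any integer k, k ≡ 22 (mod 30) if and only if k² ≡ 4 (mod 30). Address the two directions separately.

Only the forward implication holds.

(→) Suppose k ≡ 22 (mod 30). Write k = 30j + 22. Then (30j + 22)² = 900j² + 1320j + 484 = 30(30j² + 44j + 16) + 4, so k² ≡ 4 (mod 30).

(←) This fails: take k = 2. Then 2² = 4 ≡ 4 (mod 30), yet 2 ≡ 2 (mod 30), not 22.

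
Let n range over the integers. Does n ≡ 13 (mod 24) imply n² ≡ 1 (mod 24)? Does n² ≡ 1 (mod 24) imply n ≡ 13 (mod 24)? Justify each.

Forward direction. Suppose n ≡ 13 (mod 24). Write n = 24j + 13. Then (24j + 13)² = 576j² + 624j + 169 = 24(24j² + 26j + 7) + 1, so n² ≡ 1 (mod 24).

Converse. This fails: take n = 1. Then 1² = 1 ≡ 1 (mod 24), yet 1 ≡ 1 (mod 24), not 13.

The forward direction holds; the converse fails.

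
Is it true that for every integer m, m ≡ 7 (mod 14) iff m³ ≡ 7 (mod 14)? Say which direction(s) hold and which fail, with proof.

(⇒) Suppose m ≡ 7 (mod 14). Write m = 14j + 7. Then (14j + 7)³ = 2744j³ + 4116j² + 2058j + 343 = 14(196j³ + 294j² + 147j + 24) + 7, so m³ ≡ 7 (mod 14).

(⇐) Conversely, suppose m³ ≡ 7 (mod 14). The only residue r in {0, …, 13} with r³ ≡ 7 (mod 14) is r = 7, so m ≡ 7 (mod 14).

Both directions hold.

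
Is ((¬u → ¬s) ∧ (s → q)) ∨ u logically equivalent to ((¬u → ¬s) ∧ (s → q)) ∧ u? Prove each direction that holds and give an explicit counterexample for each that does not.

The forward direction fails; the converse holds.

(⟹) This fails. Under u = F, q = F, s = F, the left side is true but the right side is false.

(⟸) Assume the antecedent. If u is true, ((¬u → ¬s) ∧ (s → q)) ∨ u reduces to true regardless of the other variables. If u is false, the antecedent cannot hold. Either way ((¬u → ¬s) ∧ (s → q)) ∨ u holds.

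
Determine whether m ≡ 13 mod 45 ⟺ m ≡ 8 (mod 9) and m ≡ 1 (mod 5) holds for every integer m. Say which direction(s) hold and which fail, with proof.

Forward direction. This fails: m = 13 gives 13 ≡ 13 (mod 45) but 13 ≡ 4 (mod 9), so the conjunction on the right does not hold.

Converse. This fails: m = 26 satisfies both congruences on the right (26 ≡ 8 mod 9 and 26 ≡ 1 mod 5) yet 26 ≡ 26 (mod 45), not 13.

Neither direction holds.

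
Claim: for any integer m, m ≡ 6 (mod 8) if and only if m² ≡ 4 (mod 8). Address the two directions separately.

(⇒) Suppose m ≡ 6 (mod 8). Write m = 8j + 6. Then (8j + 6)² = 64j² + 96j + 36 = 8(8j² + 12j + 4) + 4, so m² ≡ 4 (mod 8).

(⇐) This fails: take m = 2. Then 2² = 4 ≡ 4 (mod 8), yet 2 ≡ 2 (mod 8), not 6.

The forward direction holds; the converse fails.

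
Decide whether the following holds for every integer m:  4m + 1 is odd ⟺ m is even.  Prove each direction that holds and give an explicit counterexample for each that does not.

Forward direction. This fails: take m = 5. Then 4m + 1 = 21, which is odd, yet m = 5 is odd, not even.

Converse. Suppose m is even. Since 4 is even, 4m is even for every m, so 4m + 1 has the same parity as 1, which is odd. Hence 4m + 1 is odd.

The forward direction fails; the converse holds.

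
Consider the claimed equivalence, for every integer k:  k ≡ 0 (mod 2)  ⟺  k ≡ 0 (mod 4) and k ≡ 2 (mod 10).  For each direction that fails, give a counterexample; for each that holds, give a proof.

(⇒) fails; (⇐) holds.

[⇐] If k ≡ 0 (mod 4) and k ≡ 2 (mod 10), then by the Chinese remainder theorem k ≡ 12 (mod 20). Since 12 ≡ 0 (mod 2) and 2 ∣ 20, we get k ≡ 0 (mod 2).

[⇒] This fails: k = 0 gives 0 ≡ 0 (mod 2) but 0 ≡ 0 (mod 10), so the conjunction on the right does not hold.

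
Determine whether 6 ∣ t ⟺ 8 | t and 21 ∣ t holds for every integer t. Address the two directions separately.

The forward direction fails; the converse holds.

(⟹) This fails: take t = 6. Certainly 6 ∣ 6, but 8 ∤ 6.

(⟸) Suppose 8 ∣ t and 21 ∣ t. Any common multiple of 8 and 21 is a multiple of their lcm; here gcd(8, 21) = 1, so lcm(8, 21) = 8·21 = 168, so 168 ∣ t. Since 6 ∣ 168, it follows that 6 ∣ t.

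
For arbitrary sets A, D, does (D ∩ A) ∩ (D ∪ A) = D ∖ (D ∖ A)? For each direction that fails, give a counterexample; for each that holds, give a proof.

Both inclusions hold; the sets are equal.

Forward inclusion. Let x ∈ (D ∩ A) ∩ (D ∪ A). Then x ∈ A ∩ D, from which x ∈ D ∖ (D ∖ A).

Reverse inclusion. Let x ∈ D ∖ (D ∖ A). Then x ∈ A ∩ D, from which x ∈ (D ∩ A) ∩ (D ∪ A).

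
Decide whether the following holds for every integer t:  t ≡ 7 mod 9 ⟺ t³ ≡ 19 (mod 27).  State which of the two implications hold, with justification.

The biconditional holds.

(⟹) Suppose t ≡ 7 (mod 9). Working modulo 27, t ∈ {7, 16, 25}; for each such r, r³ ≡ 19 (mod 27).

(⟸) Conversely, the residues r modulo 27 with r³ ≡ 19 (mod 27) are exactly {7, 16, 25}, and each is ≡ 7 (mod 9).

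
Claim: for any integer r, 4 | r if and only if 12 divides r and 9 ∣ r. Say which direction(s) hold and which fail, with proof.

Only the converse holds.

(→) This fails: take r = 4. Certainly 4 ∣ 4, but 12 ∤ 4.

(←) Suppose 12 ∣ r and 9 ∣ r. Any common multiple of 12 and 9 is a multiple of their lcm; here lcm(12, 9) = 12·9/gcd(12, 9) = 108/3 = 36, so 36 ∣ r. Since 4 ∣ 36, it follows that 4 ∣ r.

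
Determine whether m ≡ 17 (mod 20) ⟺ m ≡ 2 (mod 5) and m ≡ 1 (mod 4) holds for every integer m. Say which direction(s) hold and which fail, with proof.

Equivalent; both directions hold.

[⇒] Suppose m ≡ 17 (mod 20); write m = 20j + 17. Since 5 ∣ 20, reducing mod 5 gives m ≡ 17 ≡ 2 (mod 5); since 4 ∣ 20, reducing mod 4 gives m ≡ 17 ≡ 1 (mod 4).

[⇐] Conversely, if m ≡ 2 (mod 5) and m ≡ 1 (mod 4), then by the Chinese remainder theorem m ≡ 17 (mod 20). This is exactly m ≡ 17 (mod 20).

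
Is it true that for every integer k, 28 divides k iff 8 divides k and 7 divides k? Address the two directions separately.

The forward direction fails; the converse holds.

(←) Suppose 8 ∣ k and 7 ∣ k. Any common multiple of 8 and 7 is a multiple of their lcm; here gcd(8, 7) = 1, so lcm(8, 7) = 8·7 = 56, so 56 ∣ k. Since 28 ∣ 56, it follows that 28 ∣ k.

(→) This fails: take k = 28. Certainly 28 ∣ 28, but 8 ∤ 28.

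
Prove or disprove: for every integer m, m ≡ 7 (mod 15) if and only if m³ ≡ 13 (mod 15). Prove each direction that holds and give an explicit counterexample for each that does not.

The biconditional holds.

[⇐] Suppose m³ ≡ 13 (mod 15). The only residue r in {0, …, 14} with r³ ≡ 13 (mod 15) is r = 7, so m ≡ 7 (mod 15).

[⇒] Suppose m ≡ 7 (mod 15). Write m = 15j + 7. Then (15j + 7)³ = 3375j³ + 4725j² + 2205j + 343 = 15(225j³ + 315j² + 147j + 22) + 13, so m³ ≡ 13 (mod 15).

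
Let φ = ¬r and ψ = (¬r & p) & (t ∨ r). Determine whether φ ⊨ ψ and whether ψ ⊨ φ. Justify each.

The forward direction fails; the converse holds.

[⇒] This fails. Under r = F, t = F, p = F, the left side is true but the right side is false.

[⇐] Assume the antecedent. If r is true, the antecedent cannot hold. If r is false, ¬r reduces to true regardless of the other variables. Either way ¬r holds.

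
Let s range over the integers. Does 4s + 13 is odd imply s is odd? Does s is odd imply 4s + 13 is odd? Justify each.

Only the reverse direction holds.

[⇒] This fails: take s = 2. Then 4s + 13 = 21, which is odd, yet s = 2 is even, not odd.

[⇐] Suppose s is odd. Since 4 is even, 4s is even for every s, so 4s + 13 has the same parity as 13, which is odd. Hence 4s + 13 is odd.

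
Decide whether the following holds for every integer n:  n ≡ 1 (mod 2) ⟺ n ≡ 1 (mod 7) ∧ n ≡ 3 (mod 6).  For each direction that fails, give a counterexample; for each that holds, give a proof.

(→) This fails: n = 1 gives 1 ≡ 1 (mod 2) but 1 ≡ 1 (mod 6), so the conjunction on the right does not hold.

(←) Conversely, if n ≡ 1 (mod 7) and n ≡ 3 (mod 6), then by the Chinese remainder theorem n ≡ 15 (mod 42). Since 15 ≡ 1 (mod 2) and 2 ∣ 42, we get n ≡ 1 (mod 2).

Only the converse holds.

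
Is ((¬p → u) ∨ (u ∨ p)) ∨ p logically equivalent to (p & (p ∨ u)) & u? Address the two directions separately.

[⇒] This fails. Under p = T, u = F, the left side is true but the right side is false.

[⇐] Assume the antecedent. If p is true, ((¬p → u) ∨ (u ∨ p)) ∨ p reduces to true regardless of the other variables. If p is false, the antecedent cannot hold. Either way ((¬p → u) ∨ (u ∨ p)) ∨ p holds.

The forward direction fails; the converse holds.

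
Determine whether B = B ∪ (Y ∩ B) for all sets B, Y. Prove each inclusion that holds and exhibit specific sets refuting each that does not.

Both inclusions hold; the sets are equal.

Forward inclusion. Let x ∈ B. Then either x ∈ B and x ∉ Y; or x ∈ B ∩ Y. In each case x ∈ B ∪ (Y ∩ B), so B ⊆ B ∪ (Y ∩ B).

Reverse inclusion. Let x ∈ B ∪ (Y ∩ B). Then either x ∈ B and x ∉ Y; or x ∈ B ∩ Y. In each case x ∈ B, so B ∪ (Y ∩ B) ⊆ B.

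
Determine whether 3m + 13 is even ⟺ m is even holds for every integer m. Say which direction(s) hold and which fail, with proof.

Both directions fail.

(→) This fails: m = 1 gives 3m + 13 = 16, which is even, but 1 is odd, not even.

(←) This also fails: m = 4 is even, but 3m + 13 = 25 is odd, not even.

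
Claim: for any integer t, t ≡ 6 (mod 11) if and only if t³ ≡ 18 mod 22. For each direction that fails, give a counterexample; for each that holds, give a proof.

Not equivalent: only (⇐) holds.

(→) This fails: take t = 17. Then 17 ≡ 6 (mod 11), but 17³ = 4913 ≡ 7 (mod 22), not 18.

(←) Conversely, the residues r modulo 22 with r³ ≡ 18 (mod 22) are exactly {6}, and each is ≡ 6 (mod 11).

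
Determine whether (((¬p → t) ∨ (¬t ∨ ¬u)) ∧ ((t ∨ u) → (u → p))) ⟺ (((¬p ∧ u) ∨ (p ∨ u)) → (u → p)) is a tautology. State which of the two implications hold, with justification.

(←) Assume the antecedent. If u is true, the antecedent forces (u = T, p = T, t = F) or (u = T, p = T, t = T), and the consequent holds there. If u is false, the consequent reduces to true regardless of the other variables. Either way the consequent holds.

(→) Assume the antecedent. If u is true, the antecedent forces (u = T, p = T, t = F) or (u = T, p = T, t = T), and ((¬p ∧ u) ∨ (p ∨ u)) → (u → p) holds there. If u is false, ((¬p ∧ u) ∨ (p ∨ u)) → (u → p) reduces to true regardless of the other variables. Either way ((¬p ∧ u) ∨ (p ∨ u)) → (u → p) holds.

Both implications hold.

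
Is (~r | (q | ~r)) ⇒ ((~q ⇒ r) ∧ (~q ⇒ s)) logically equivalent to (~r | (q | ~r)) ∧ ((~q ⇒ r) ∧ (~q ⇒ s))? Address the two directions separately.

Not equivalent: only (⇐) holds.

Converse. Assume the antecedent. If s is true, the antecedent forces (s = T, r = F, q = T) or (s = T, r = T, q = T), and the consequent holds there. If s is false, the antecedent forces (s = F, r = F, q = T) or (s = F, r = T, q = T), and the consequent holds there. Either way the consequent holds.

Forward direction. This fails. Under s = F, r = T, q = F, the left side is true but the right side is false.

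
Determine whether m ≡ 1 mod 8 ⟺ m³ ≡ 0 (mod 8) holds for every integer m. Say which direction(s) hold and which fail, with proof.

Forward direction. This fails: take m = 1. Then 1 ≡ 1 (mod 8), but 1³ = 1 ≡ 1 (mod 8), not 0.

Converse. This fails: take m = 0. Then 0³ = 0 ≡ 0 (mod 8), yet 0 ≡ 0 (mod 8), not 1.

Neither implication holds.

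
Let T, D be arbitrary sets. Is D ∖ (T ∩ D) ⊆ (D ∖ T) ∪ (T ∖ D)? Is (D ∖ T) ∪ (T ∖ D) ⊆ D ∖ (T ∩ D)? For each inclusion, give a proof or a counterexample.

Forward inclusion. Let x ∈ D ∖ (T ∩ D). Then x ∈ D and x ∉ T, from which x ∈ (D ∖ T) ∪ (T ∖ D).

Reverse inclusion. This inclusion fails. Take T = {1}, D = ∅; then 1 ∈ (D ∖ T) ∪ (T ∖ D) but 1 ∉ D ∖ (T ∩ D).

Only the forward inclusion holds.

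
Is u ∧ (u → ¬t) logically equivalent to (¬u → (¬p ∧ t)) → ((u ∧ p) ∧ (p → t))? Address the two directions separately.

Both directions fail.

[⇒] This fails. Under p = F, u = T, t = F, the left side is true but the right side is false.

[⇐] This fails. Under p = F, u = F, t = F, the left side is false but the right side is true.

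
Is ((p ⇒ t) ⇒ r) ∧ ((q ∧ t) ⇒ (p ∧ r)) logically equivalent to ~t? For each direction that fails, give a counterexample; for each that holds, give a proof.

(⇒) fails and (⇐) fails.

(⇒) This fails. Under r = T, p = F, t = T, q = F, the left side is true but the right side is false.

(⇐) This fails. Under r = F, p = F, t = F, q = F, the left side is false but the right side is true.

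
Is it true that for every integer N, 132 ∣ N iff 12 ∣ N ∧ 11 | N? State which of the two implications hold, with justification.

(→) If 132 ∣ N, write N = 132q. Since 132 = 11·12, N = 12·(11q), so 12 ∣ N; and since 132 = 12·11, N = 11·(12q), so 11 ∣ N.

(←) Suppose 12 ∣ N and 11 ∣ N. Any common multiple of 12 and 11 is a multiple of their lcm; here gcd(12, 11) = 1, so lcm(12, 11) = 12·11 = 132, so 132 ∣ N.

Both directions hold; the statement is true.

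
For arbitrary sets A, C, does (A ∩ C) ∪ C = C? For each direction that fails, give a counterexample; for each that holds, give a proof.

Both inclusions hold.

Forward inclusion. Let x ∈ (A ∩ C) ∪ C. Then either x ∈ C and x ∉ A; or x ∈ A ∩ C. In each case x ∈ C, so (A ∩ C) ∪ C ⊆ C.

Reverse inclusion. Let x ∈ C. Then either x ∈ C and x ∉ A; or x ∈ A ∩ C. In each case x ∈ (A ∩ C) ∪ C, so C ⊆ (A ∩ C) ∪ C.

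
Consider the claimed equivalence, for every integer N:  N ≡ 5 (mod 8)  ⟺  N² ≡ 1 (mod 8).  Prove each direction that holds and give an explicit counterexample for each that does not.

[⇒] Suppose N ≡ 5 (mod 8). Write N = 8j + 5. Then (8j + 5)² = 64j² + 80j + 25 = 8(8j² + 10j + 3) + 1, so N² ≡ 1 (mod 8).

[⇐] This fails: take N = 1. Then 1² = 1 ≡ 1 (mod 8), yet 1 ≡ 1 (mod 8), not 5.

Only the forward direction holds.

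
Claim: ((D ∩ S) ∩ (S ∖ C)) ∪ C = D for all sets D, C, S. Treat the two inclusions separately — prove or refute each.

(⟹) This inclusion fails. Take D = ∅, C = {1}, S = ∅; then 1 ∈ ((D ∩ S) ∩ (S ∖ C)) ∪ C but 1 ∉ D.

(⟸) This inclusion fails. Take D = {1}, C = ∅, S = ∅; then 1 ∈ D but 1 ∉ ((D ∩ S) ∩ (S ∖ C)) ∪ C.

(⊆) fails and (⊇) fails.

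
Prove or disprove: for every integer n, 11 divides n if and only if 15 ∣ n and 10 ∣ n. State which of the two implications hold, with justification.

Both directions fail.

(⟹) This fails: take n = 11. Certainly 11 ∣ 11, but 15 ∤ 11.

(⟸) This fails: take n = 30. Both 15 ∣ 30 and 10 ∣ 30, yet 30 is not a multiple of 11 (since 30 = 2·11 + 8), so 11 ∤ 30.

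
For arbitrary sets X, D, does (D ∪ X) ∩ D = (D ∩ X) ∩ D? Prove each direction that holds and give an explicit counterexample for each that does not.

The sets are not equal: only the reverse inclusion holds.

Reverse inclusion. Let x ∈ (D ∩ X) ∩ D. Then x ∈ X ∩ D, from which x ∈ (D ∪ X) ∩ D.

Forward inclusion. This inclusion fails. Take X = ∅, D = {1}; then 1 ∈ (D ∪ X) ∩ D but 1 ∉ (D ∩ X) ∩ D.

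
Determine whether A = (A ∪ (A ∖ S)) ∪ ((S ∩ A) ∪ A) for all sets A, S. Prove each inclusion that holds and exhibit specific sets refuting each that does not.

Forward inclusion. Let x ∈ A. Then either x ∈ A and x ∉ S; or x ∈ A ∩ S. In each case x ∈ (A ∪ (A ∖ S)) ∪ ((S ∩ A) ∪ A), so A ⊆ (A ∪ (A ∖ S)) ∪ ((S ∩ A) ∪ A).

Reverse inclusion. Let x ∈ (A ∪ (A ∖ S)) ∪ ((S ∩ A) ∪ A). Then either x ∈ A and x ∉ S; or x ∈ A ∩ S. In each case x ∈ A, so (A ∪ (A ∖ S)) ∪ ((S ∩ A) ∪ A) ⊆ A.

The two sets are equal.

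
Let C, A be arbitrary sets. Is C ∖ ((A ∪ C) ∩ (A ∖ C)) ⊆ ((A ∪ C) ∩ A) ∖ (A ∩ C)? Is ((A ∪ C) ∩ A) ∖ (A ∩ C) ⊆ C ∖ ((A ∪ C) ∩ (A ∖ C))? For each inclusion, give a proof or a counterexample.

(⊆) fails and (⊇) fails.

(⊆) This inclusion fails. Take C = {1}, A = ∅; then 1 ∈ C ∖ ((A ∪ C) ∩ (A ∖ C)) but 1 ∉ ((A ∪ C) ∩ A) ∖ (A ∩ C).

(⊇) This inclusion fails. Take C = ∅, A = {1}; then 1 ∈ ((A ∪ C) ∩ A) ∖ (A ∩ C) but 1 ∉ C ∖ ((A ∪ C) ∩ (A ∖ C)).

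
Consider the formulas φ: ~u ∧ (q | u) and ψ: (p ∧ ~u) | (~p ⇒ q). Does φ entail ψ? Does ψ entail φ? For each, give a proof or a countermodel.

The forward direction holds; the converse fails.

Forward direction. Assume the antecedent. If p is true, (p ∧ ~u) | (~p ⇒ q) reduces to true regardless of the other variables. If p is false, the antecedent forces (p = F, q = T, u = F), and (p ∧ ~u) | (~p ⇒ q) holds there. Either way (p ∧ ~u) | (~p ⇒ q) holds.

Converse. This fails. Under p = T, q = F, u = F, the left side is false but the right side is true.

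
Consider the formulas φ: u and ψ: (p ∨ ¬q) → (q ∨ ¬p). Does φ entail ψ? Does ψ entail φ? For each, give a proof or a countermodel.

(→) This fails. Under q = F, u = T, p = T, the left side is true but the right side is false.

(←) This fails. Under q = F, u = F, p = F, the left side is false but the right side is true.

Neither implication holds.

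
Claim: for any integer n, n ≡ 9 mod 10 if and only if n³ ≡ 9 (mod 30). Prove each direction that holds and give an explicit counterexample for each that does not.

Only the converse holds.

(⇒) This fails: take n = 19. Then 19 ≡ 9 (mod 10), but 19³ = 6859 ≡ 19 (mod 30), not 9.

(⇐) Conversely, the residues r modulo 30 with r³ ≡ 9 (mod 30) are exactly {9}, and each is ≡ 9 (mod 10).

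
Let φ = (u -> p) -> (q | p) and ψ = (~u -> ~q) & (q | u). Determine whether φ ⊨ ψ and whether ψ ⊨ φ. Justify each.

Forward direction. This fails. Under p = T, q = F, u = F, the left side is true but the right side is false.

Converse. Assume the antecedent. If p is true, (u -> p) -> (q | p) reduces to true regardless of the other variables. If p is false, the antecedent forces (p = F, q = F, u = T) or (p = F, q = T, u = T), and (u -> p) -> (q | p) holds there. Either way (u -> p) -> (q | p) holds.

The forward direction fails; the converse holds.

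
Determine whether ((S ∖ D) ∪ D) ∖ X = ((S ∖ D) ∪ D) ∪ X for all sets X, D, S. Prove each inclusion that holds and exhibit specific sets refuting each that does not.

(⊆) Let x ∈ ((S ∖ D) ∪ D) ∖ X. Then either x ∈ D and x ∉ X, S; or x ∈ S and x ∉ X, D; or x ∈ D ∩ S and x ∉ X. In each case x ∈ ((S ∖ D) ∪ D) ∪ X, so ((S ∖ D) ∪ D) ∖ X ⊆ ((S ∖ D) ∪ D) ∪ X.

(⊇) This inclusion fails. Take X = {1}, D = ∅, S = ∅; then 1 ∈ ((S ∖ D) ∪ D) ∪ X but 1 ∉ ((S ∖ D) ∪ D) ∖ X.

Only the forward inclusion holds.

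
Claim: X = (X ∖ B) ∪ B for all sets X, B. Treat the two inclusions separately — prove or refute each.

(⊆) Let x ∈ X. Then either x ∈ X and x ∉ B; or x ∈ X ∩ B. In each case x ∈ (X ∖ B) ∪ B, so X ⊆ (X ∖ B) ∪ B.

(⊇) This inclusion fails. Take X = ∅, B = {1}; then 1 ∈ (X ∖ B) ∪ B but 1 ∉ X.

Only the forward inclusion holds.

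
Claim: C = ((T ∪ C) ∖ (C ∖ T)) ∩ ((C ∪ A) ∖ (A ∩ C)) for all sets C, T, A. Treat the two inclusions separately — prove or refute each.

(⊆) fails and (⊇) fails.

(⟹) This inclusion fails. Take C = {1}, T = ∅, A = ∅; then 1 ∈ C but 1 ∉ ((T ∪ C) ∖ (C ∖ T)) ∩ ((C ∪ A) ∖ (A ∩ C)).

(⟸) This inclusion fails. Take C = ∅, T = {1}, A = {1}; then 1 ∈ ((T ∪ C) ∖ (C ∖ T)) ∩ ((C ∪ A) ∖ (A ∩ C)) but 1 ∉ C.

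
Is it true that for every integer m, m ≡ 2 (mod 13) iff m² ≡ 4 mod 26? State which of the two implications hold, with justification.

Neither direction holds.

(⇒) This fails: take m = 15. Then 15 ≡ 2 (mod 13), but 15² = 225 ≡ 17 (mod 26), not 4.

(⇐) This fails: take m = 24. Then 24² = 576 ≡ 4 (mod 26), yet 24 ≡ 11 (mod 13), not 2.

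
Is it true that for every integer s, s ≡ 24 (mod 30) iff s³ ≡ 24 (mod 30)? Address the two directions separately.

[⇒] Suppose s ≡ 24 (mod 30). Write s = 30j + 24. Then (30j + 24)³ = 27000j³ + 64800j² + 51840j + 13824 = 30(900j³ + 2160j² + 1728j + 460) + 24, so s³ ≡ 24 (mod 30).

[⇐] Conversely, suppose s³ ≡ 24 (mod 30). The only residue r in {0, …, 29} with r³ ≡ 24 (mod 30) is r = 24, so s ≡ 24 (mod 30).

Both directions hold.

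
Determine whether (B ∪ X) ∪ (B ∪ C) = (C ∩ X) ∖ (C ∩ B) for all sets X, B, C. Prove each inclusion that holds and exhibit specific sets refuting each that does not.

(⊆) fails; (⊇) holds.

(⟹) This inclusion fails. Take X = {1}, B = ∅, C = ∅; then 1 ∈ (B ∪ X) ∪ (B ∪ C) but 1 ∉ (C ∩ X) ∖ (C ∩ B).

(⟸) Let x ∈ (C ∩ X) ∖ (C ∩ B). Then x ∈ X ∩ C and x ∉ B, from which x ∈ (B ∪ X) ∪ (B ∪ C).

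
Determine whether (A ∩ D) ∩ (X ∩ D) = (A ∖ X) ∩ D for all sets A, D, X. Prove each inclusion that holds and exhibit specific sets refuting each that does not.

(⊆) This inclusion fails. Take A = {1}, D = {1}, X = {1}; then 1 ∈ (A ∩ D) ∩ (X ∩ D) but 1 ∉ (A ∖ X) ∩ D.

(⊇) This inclusion fails. Take A = {1}, D = {1}, X = ∅; then 1 ∈ (A ∖ X) ∩ D but 1 ∉ (A ∩ D) ∩ (X ∩ D).

Both inclusions fail.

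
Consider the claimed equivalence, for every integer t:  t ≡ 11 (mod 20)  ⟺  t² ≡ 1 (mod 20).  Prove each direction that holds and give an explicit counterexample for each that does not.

(⇒) Suppose t ≡ 11 (mod 20). Write t = 20j + 11. Then (20j + 11)² = 400j² + 440j + 121 = 20(20j² + 22j + 6) + 1, so t² ≡ 1 (mod 20).

(⇐) This fails: take t = 1. Then 1² = 1 ≡ 1 (mod 20), yet 1 ≡ 1 (mod 20), not 11.

Only the forward direction holds.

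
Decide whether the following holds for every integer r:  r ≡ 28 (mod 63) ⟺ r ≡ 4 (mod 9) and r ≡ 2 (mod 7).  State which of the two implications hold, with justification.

Both directions fail.

[⇒] This fails: r = 28 gives 28 ≡ 28 (mod 63) but 28 ≡ 1 (mod 9), so the conjunction on the right does not hold.

[⇐] This fails: r = 58 satisfies both congruences on the right (58 ≡ 4 mod 9 and 58 ≡ 2 mod 7) yet 58 ≡ 58 (mod 63), not 28.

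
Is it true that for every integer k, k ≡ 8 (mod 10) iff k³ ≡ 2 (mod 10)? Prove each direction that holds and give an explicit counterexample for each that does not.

Equivalent; both directions hold.

Converse. For the converse, argue contrapositively. If k ≢ 8 (mod 10), then k is congruent to one of 0, 1, 2, 3, 4, 5, 6, 7, 9 modulo 10, and these give k³ ≡ 0, 1, 8, 7, 4, 5, 6, 3, 9 respectively — never 2.

Forward direction. Suppose k ≡ 8 (mod 10). Write k = 10j + 8. Then (10j + 8)³ = 1000j³ + 2400j² + 1920j + 512 = 10(100j³ + 240j² + 192j + 51) + 2, so k³ ≡ 2 (mod 10).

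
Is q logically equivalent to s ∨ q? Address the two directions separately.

Not equivalent: only (⇒) holds.

Converse. This fails. Under q = F, s = T, the left side is false but the right side is true.

Forward direction. Assume the antecedent. If q is true, s ∨ q reduces to true regardless of the other variables. If q is false, the antecedent cannot hold. Either way s ∨ q holds.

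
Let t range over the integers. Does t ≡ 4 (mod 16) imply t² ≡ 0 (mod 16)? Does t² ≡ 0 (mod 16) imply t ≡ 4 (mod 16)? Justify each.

(⇒) holds; (⇐) fails.

Forward direction. Suppose t ≡ 4 (mod 16). Write t = 16j + 4. Then (16j + 4)² = 256j² + 128j + 16 = 16(16j² + 8j + 1) + 0, so t² ≡ 0 (mod 16).

Converse. This fails: take t = 0. Then 0² = 0 ≡ 0 (mod 16), yet 0 ≡ 0 (mod 16), not 4.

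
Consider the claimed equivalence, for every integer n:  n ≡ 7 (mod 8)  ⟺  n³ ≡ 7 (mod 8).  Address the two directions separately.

(⇒) Suppose n ≡ 7 (mod 8). Write n = 8j + 7. Then (8j + 7)³ = 512j³ + 1344j² + 1176j + 343 = 8(64j³ + 168j² + 147j + 42) + 7, so n³ ≡ 7 (mod 8).

(⇐) Conversely, suppose n³ ≡ 7 (mod 8). The only residue r in {0, …, 7} with r³ ≡ 7 (mod 8) is r = 7, so n ≡ 7 (mod 8).

Both implications hold.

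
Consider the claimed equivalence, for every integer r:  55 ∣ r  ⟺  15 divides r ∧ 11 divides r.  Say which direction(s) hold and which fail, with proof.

(⟹) This fails: take r = 55. Certainly 55 ∣ 55, but 15 ∤ 55.

(⟸) Suppose 15 ∣ r and 11 ∣ r. Any common multiple of 15 and 11 is a multiple of their lcm; here gcd(15, 11) = 1, so lcm(15, 11) = 15·11 = 165, so 165 ∣ r. Since 55 ∣ 165, it follows that 55 ∣ r.

Only the reverse direction holds.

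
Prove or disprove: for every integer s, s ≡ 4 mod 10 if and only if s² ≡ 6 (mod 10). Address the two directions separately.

Only the forward implication holds.

Forward direction. Suppose s ≡ 4 mod 10. Write s = 10j + 4. Then (10j + 4)² = 100j² + 80j + 16 = 10(10j² + 8j + 1) + 6, so s² ≡ 6 (mod 10).

Converse. This fails: take s = 6. Then 6² = 36 ≡ 6 (mod 10), yet 6 ≡ 6 (mod 10), not 4.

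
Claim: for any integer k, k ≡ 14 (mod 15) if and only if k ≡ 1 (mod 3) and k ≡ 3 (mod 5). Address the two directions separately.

[⇒] This fails: k = 14 gives 14 ≡ 14 (mod 15) but 14 ≡ 2 (mod 3), so the conjunction on the right does not hold.

[⇐] This fails: k = 13 satisfies both congruences on the right (13 ≡ 1 mod 3 and 13 ≡ 3 mod 5) yet 13 ≡ 13 (mod 15), not 14.

Neither direction holds.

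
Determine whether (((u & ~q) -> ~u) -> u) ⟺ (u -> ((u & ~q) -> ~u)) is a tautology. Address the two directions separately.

[⇒] This fails. Under u = T, q = F, the left side is true but the right side is false.

[⇐] This fails. Under u = F, q = F, the left side is false but the right side is true.

Both directions fail.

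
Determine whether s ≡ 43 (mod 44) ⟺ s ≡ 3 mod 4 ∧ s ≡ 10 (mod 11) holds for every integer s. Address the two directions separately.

Converse. If s ≡ 3 (mod 4) and s ≡ 10 (mod 11), then by the Chinese remainder theorem s ≡ 43 (mod 44). This is exactly s ≡ 43 (mod 44).

Forward direction. Suppose s ≡ 43 (mod 44); write s = 44j + 43. Since 4 ∣ 44, reducing mod 4 gives s ≡ 43 ≡ 3 (mod 4); since 11 ∣ 44, reducing mod 11 gives s ≡ 43 ≡ 10 (mod 11).

Equivalent; both directions hold.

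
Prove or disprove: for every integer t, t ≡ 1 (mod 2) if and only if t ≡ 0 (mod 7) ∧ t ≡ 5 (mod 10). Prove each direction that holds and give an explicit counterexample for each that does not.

(⇒) fails; (⇐) holds.

Forward direction. This fails: t = 1 gives 1 ≡ 1 (mod 2) but 1 ≡ 1 (mod 7), so the conjunction on the right does not hold.

Converse. If t ≡ 0 (mod 7) and t ≡ 5 (mod 10), then by the Chinese remainder theorem t ≡ 35 (mod 70). Since 35 ≡ 1 (mod 2) and 2 ∣ 70, we get t ≡ 1 (mod 2).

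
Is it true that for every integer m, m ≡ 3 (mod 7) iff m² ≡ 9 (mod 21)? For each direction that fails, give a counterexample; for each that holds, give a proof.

Neither direction holds.

[⇒] This fails: take m = 10. Then 10 ≡ 3 (mod 7), but 10² = 100 ≡ 16 (mod 21), not 9.

[⇐] This fails: take m = 18. Then 18² = 324 ≡ 9 (mod 21), yet 18 ≡ 4 (mod 7), not 3.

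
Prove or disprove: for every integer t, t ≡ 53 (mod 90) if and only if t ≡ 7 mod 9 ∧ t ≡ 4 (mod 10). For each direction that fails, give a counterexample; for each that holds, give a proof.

Neither implication holds.

(⇒) This fails: t = 53 gives 53 ≡ 53 (mod 90) but 53 ≡ 8 (mod 9), so the conjunction on the right does not hold.

(⇐) This fails: t = 34 satisfies both congruences on the right (34 ≡ 7 mod 9 and 34 ≡ 4 mod 10) yet 34 ≡ 34 (mod 90), not 53.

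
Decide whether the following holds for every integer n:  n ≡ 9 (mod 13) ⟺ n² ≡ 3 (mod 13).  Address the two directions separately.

(⇒) Suppose n ≡ 9 (mod 13). Write n = 13j + 9. Then (13j + 9)² = 169j² + 234j + 81 = 13(13j² + 18j + 6) + 3, so n² ≡ 3 (mod 13).

(⇐) This fails: take n = 4. Then 4² = 16 ≡ 3 (mod 13), yet 4 ≡ 4 (mod 13), not 9.

The forward direction holds; the converse fails.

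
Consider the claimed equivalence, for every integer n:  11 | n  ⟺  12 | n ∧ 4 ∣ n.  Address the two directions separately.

(⇒) fails and (⇐) fails.

Forward direction. This fails: take n = 11. Certainly 11 ∣ 11, but 12 ∤ 11.

Converse. This fails: take n = 12. Both 12 ∣ 12 and 4 ∣ 12, yet 12 is not a multiple of 11 (since 12 = 1·11 + 1), so 11 ∤ 12.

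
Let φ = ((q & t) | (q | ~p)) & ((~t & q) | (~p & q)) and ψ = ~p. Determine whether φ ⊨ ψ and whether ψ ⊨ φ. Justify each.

Both directions fail.

(⟹) This fails. Under t = F, p = T, q = T, the left side is true but the right side is false.

(⟸) This fails. Under t = F, p = F, q = F, the left side is false but the right side is true.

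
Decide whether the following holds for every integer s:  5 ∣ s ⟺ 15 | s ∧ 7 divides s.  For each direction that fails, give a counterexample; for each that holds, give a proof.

(⇒) This fails: take s = 5. Certainly 5 ∣ 5, but 15 ∤ 5.

(⇐) Suppose 15 ∣ s and 7 ∣ s. Any common multiple of 15 and 7 is a multiple of their lcm; here gcd(15, 7) = 1, so lcm(15, 7) = 15·7 = 105, so 105 ∣ s. Since 5 ∣ 105, it follows that 5 ∣ s.

Only the reverse direction holds.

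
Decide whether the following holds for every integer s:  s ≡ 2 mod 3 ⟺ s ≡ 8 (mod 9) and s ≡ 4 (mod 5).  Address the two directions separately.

(←) If s ≡ 8 (mod 9) and s ≡ 4 (mod 5), then by the Chinese remainder theorem s ≡ 44 (mod 45). Since 44 ≡ 2 (mod 3) and 3 ∣ 45, we get s ≡ 2 (mod 3).

(→) This fails: s = 32 gives 32 ≡ 2 (mod 3) but 32 ≡ 5 (mod 9), so the conjunction on the right does not hold.

Only the reverse direction holds.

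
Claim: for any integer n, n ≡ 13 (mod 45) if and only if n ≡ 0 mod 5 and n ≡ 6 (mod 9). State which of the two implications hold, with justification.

(⇒) This fails: n = 13 gives 13 ≡ 13 (mod 45) but 13 ≡ 3 (mod 5), so the conjunction on the right does not hold.

(⇐) This fails: n = 15 satisfies both congruences on the right (15 ≡ 0 mod 5 and 15 ≡ 6 mod 9) yet 15 ≡ 15 (mod 45), not 13.

(⇒) fails and (⇐) fails.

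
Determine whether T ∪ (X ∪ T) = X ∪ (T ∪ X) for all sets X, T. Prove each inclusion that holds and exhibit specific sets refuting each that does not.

(⟸) Let x ∈ X ∪ (T ∪ X). Then either x ∈ X and x ∉ T; or x ∈ T and x ∉ X; or x ∈ X ∩ T. In each case x ∈ T ∪ (X ∪ T), so X ∪ (T ∪ X) ⊆ T ∪ (X ∪ T).

(⟹) Let x ∈ T ∪ (X ∪ T). Then either x ∈ X and x ∉ T; or x ∈ T and x ∉ X; or x ∈ X ∩ T. In each case x ∈ X ∪ (T ∪ X), so T ∪ (X ∪ T) ⊆ X ∪ (T ∪ X).

Both inclusions hold.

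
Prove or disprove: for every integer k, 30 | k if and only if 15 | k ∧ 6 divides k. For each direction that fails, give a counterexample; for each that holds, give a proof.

Forward direction. If 30 ∣ k, write k = 30q. Since 30 = 2·15, k = 15·(2q), so 15 ∣ k; and since 30 = 5·6, k = 6·(5q), so 6 ∣ k.

Converse. Suppose 15 ∣ k and 6 ∣ k. Any common multiple of 15 and 6 is a multiple of their lcm; here lcm(15, 6) = 15·6/gcd(15, 6) = 90/3 = 30, so 30 ∣ k.

The biconditional holds.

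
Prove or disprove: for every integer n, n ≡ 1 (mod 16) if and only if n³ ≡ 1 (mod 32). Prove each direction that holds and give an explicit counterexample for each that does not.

The forward direction fails; the converse holds.

(→) This fails: take n = 17. Then 17 ≡ 1 (mod 16), but 17³ = 4913 ≡ 17 (mod 32), not 1.

(←) Conversely, the residues r modulo 32 with r³ ≡ 1 (mod 32) are exactly {1}, and each is ≡ 1 (mod 16).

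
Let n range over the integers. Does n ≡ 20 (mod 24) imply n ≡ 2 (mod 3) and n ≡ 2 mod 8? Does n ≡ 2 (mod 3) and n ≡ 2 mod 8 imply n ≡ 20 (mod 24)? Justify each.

(→) This fails: n = 20 gives 20 ≡ 20 (mod 24) but 20 ≡ 4 (mod 8), so the conjunction on the right does not hold.

(←) This fails: n = 2 satisfies both congruences on the right (2 ≡ 2 mod 3 and 2 ≡ 2 mod 8) yet 2 ≡ 2 (mod 24), not 20.

Both directions fail.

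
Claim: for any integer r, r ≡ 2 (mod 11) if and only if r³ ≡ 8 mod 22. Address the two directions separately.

[⇒] This fails: take r = 13. Then 13 ≡ 2 (mod 11), but 13³ = 2197 ≡ 19 (mod 22), not 8.

[⇐] Conversely, the residues r modulo 22 with r³ ≡ 8 (mod 22) are exactly {2}, and each is ≡ 2 (mod 11).

The forward direction fails; the converse holds.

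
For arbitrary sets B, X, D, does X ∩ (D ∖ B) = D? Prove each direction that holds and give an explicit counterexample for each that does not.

Only the forward inclusion holds.

Forward inclusion. Let x ∈ X ∩ (D ∖ B). Then x ∈ X ∩ D and x ∉ B, from which x ∈ D.

Reverse inclusion. This inclusion fails. Take B = ∅, X = ∅, D = {1}; then 1 ∈ D but 1 ∉ X ∩ (D ∖ B).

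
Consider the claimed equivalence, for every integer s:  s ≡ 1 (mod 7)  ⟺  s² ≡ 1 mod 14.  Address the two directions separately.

Both directions fail.

(⇒) This fails: take s = 8. Then 8 ≡ 1 (mod 7), but 8² = 64 ≡ 8 (mod 14), not 1.

(⇐) This fails: take s = 13. Then 13² = 169 ≡ 1 (mod 14), yet 13 ≡ 6 (mod 7), not 1.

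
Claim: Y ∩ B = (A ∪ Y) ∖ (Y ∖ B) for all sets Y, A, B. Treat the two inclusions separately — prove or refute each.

(⊇) This inclusion fails. Take Y = ∅, A = {1}, B = ∅; then 1 ∈ (A ∪ Y) ∖ (Y ∖ B) but 1 ∉ Y ∩ B.

(⊆) Let x ∈ Y ∩ B. Then either x ∈ Y ∩ B and x ∉ A; or x ∈ Y ∩ A ∩ B. In each case x ∈ (A ∪ Y) ∖ (Y ∖ B), so Y ∩ B ⊆ (A ∪ Y) ∖ (Y ∖ B).

(⊆) holds; (⊇) fails.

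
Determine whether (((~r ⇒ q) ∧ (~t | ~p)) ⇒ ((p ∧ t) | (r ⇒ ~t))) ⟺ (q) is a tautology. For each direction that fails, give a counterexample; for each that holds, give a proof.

Both directions fail.

Forward direction. This fails. Under q = F, t = F, p = F, r = F, the left side is true but the right side is false.

Converse. This fails. Under q = T, t = T, p = F, r = T, the left side is false but the right side is true.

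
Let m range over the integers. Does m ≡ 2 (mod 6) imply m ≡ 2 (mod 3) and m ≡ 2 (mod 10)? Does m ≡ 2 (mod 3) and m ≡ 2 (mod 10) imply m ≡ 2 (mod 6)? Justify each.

Only the reverse direction holds.

(⟹) This fails: m = 8 gives 8 ≡ 2 (mod 6) but 8 ≡ 8 (mod 10), so the conjunction on the right does not hold.

(⟸) Conversely, if m ≡ 2 (mod 3) and m ≡ 2 (mod 10), then by the Chinese remainder theorem m ≡ 2 (mod 30). Since 2 ≡ 2 (mod 6) and 6 ∣ 30, we get m ≡ 2 (mod 6).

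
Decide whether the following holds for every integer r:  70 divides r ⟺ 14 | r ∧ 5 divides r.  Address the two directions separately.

Both implications hold.

(⇒) If 70 ∣ r, write r = 70q. Since 70 = 5·14, r = 14·(5q), so 14 ∣ r; and since 70 = 14·5, r = 5·(14q), so 5 ∣ r.

(⇐) Suppose 14 ∣ r and 5 ∣ r. Any common multiple of 14 and 5 is a multiple of their lcm; here gcd(14, 5) = 1, so lcm(14, 5) = 14·5 = 70, so 70 ∣ r.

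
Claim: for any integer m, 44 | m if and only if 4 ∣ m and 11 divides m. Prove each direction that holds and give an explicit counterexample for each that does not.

Converse. Suppose 4 ∣ m and 11 ∣ m. Any common multiple of 4 and 11 is a multiple of their lcm; here gcd(4, 11) = 1, so lcm(4, 11) = 4·11 = 44, so 44 ∣ m.

Forward direction. If 44 ∣ m, write m = 44q. Since 44 = 11·4, m = 4·(11q), so 4 ∣ m; and since 44 = 4·11, m = 11·(4q), so 11 ∣ m.

Both directions hold.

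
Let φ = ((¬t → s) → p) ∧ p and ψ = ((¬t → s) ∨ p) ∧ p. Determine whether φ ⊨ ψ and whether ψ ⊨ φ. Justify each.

(⟹) Assume the antecedent. If p is true, ((¬t → s) ∨ p) ∧ p reduces to true regardless of the other variables. If p is false, the antecedent cannot hold. Either way ((¬t → s) ∨ p) ∧ p holds.

(⟸) Assume the antecedent. If p is true, ((¬t → s) → p) ∧ p reduces to true regardless of the other variables. If p is false, the antecedent cannot hold. Either way ((¬t → s) → p) ∧ p holds.

Both implications hold.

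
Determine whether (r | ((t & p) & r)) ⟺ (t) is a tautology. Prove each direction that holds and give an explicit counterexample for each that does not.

(⟹) This fails. Under t = F, p = F, r = T, the left side is true but the right side is false.

(⟸) This fails. Under t = T, p = F, r = F, the left side is false but the right side is true.

(⇒) fails and (⇐) fails.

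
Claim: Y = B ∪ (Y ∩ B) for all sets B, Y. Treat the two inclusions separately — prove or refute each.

(⊆) fails and (⊇) fails.

Forward inclusion. This inclusion fails. Take B = ∅, Y = {1}; then 1 ∈ Y but 1 ∉ B ∪ (Y ∩ B).

Reverse inclusion. This inclusion fails. Take B = {1}, Y = ∅; then 1 ∈ B ∪ (Y ∩ B) but 1 ∉ Y.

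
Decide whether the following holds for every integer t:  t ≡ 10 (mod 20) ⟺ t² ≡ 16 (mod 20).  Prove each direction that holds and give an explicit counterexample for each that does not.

[⇒] This fails: take t = 10. Then 10 ≡ 10 (mod 20), but 10² = 100 ≡ 0 (mod 20), not 16.

[⇐] This fails: take t = 4. Then 4² = 16 ≡ 16 (mod 20), yet 4 ≡ 4 (mod 20), not 10.

Both directions fail.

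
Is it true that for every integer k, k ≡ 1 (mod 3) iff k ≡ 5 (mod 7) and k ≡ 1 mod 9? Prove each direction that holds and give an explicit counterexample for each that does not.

(→) This fails: k = 1 gives 1 ≡ 1 (mod 3) but 1 ≡ 1 (mod 7), so the conjunction on the right does not hold.

(←) Conversely, if k ≡ 5 (mod 7) and k ≡ 1 (mod 9), then by the Chinese remainder theorem k ≡ 19 (mod 63). Since 19 ≡ 1 (mod 3) and 3 ∣ 63, we get k ≡ 1 (mod 3).

Only the reverse direction holds.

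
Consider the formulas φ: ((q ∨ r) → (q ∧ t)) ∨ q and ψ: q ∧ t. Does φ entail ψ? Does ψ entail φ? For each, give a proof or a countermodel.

Not equivalent: only (⇐) holds.

Forward direction. This fails. Under q = F, r = F, t = F, the left side is true but the right side is false.

Converse. Assume the antecedent. If q is true, ((q ∨ r) → (q ∧ t)) ∨ q reduces to true regardless of the other variables. If q is false, the antecedent cannot hold. Either way ((q ∨ r) → (q ∧ t)) ∨ q holds.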